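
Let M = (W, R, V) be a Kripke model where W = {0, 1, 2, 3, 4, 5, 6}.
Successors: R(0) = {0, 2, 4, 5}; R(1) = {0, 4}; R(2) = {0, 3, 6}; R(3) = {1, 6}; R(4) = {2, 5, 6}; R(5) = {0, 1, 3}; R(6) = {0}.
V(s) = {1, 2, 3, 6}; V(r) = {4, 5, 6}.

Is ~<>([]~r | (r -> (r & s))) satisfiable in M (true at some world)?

No

Recall that []ψ holds at a world iff ψ holds at every accessible world, and <>ψ holds iff ψ holds at some accessible world.
Let φ = ~<>([]~r | (r -> (r & s))). Evaluate φ at each world:
  0 (successors {0, 2, 4, 5}): φ is false.
  1 (successors {0, 4}): φ is false.
  2 (successors {0, 3, 6}): φ is false.
  3 (successors {1, 6}): φ is false.
  4 (successors {2, 5, 6}): φ is false.
  5 (successors {0, 1, 3}): φ is false.
  6 (successors {0}): φ is false.
For instance, at 5:
  At 5: <>([]~r | (r -> (r & s))) is true, so ~<>([]~r | (r -> (r & s))) is false.
    At 5: <>([]~r | (r -> (r & s))) requires []~r | (r -> (r & s)) at some successor in {0, 1, 3}.
      []~r | (r -> (r & s)) holds at 0, so <>([]~r | (r -> (r & s))) is true at 5.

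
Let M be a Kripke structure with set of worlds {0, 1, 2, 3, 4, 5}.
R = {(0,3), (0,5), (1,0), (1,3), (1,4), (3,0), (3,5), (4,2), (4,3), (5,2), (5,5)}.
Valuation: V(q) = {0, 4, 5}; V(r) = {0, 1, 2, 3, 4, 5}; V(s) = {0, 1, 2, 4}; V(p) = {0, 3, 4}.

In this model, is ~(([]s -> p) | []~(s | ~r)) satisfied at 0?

No

At 0: ([]s -> p) | []~(s | ~r) is true, so ~(([]s -> p) | []~(s | ~r)) is false.
  At 0: []s -> p is true, []~(s | ~r) is true, so ([]s -> p) | []~(s | ~r) is true.
    At 0: []s is false, p is true, so []s -> p is true.
      At 0: []s requires s at every successor {3, 5}.
        s fails at 3, so []s is false at 0.
    At 0: []~(s | ~r) requires ~(s | ~r) at every successor {3, 5}.
      At 3: ~(s | ~r) is true.
      At 5: ~(s | ~r) is true.
    So []~(s | ~r) is true at 0.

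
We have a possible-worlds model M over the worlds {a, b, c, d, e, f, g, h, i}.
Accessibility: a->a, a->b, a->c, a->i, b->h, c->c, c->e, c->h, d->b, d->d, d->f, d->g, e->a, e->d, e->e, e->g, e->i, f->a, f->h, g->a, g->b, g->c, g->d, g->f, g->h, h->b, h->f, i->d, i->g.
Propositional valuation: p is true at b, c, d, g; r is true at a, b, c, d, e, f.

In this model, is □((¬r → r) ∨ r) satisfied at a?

Recall that □ψ holds at a world iff ψ holds at every accessible world, and ◇ψ holds iff ψ holds at some accessible world.
At a: □((¬r → r) ∨ r) requires (¬r → r) ∨ r at every successor {a, b, c, i}.
  (¬r → r) ∨ r fails at i, so □((¬r → r) ∨ r) is false at a.

No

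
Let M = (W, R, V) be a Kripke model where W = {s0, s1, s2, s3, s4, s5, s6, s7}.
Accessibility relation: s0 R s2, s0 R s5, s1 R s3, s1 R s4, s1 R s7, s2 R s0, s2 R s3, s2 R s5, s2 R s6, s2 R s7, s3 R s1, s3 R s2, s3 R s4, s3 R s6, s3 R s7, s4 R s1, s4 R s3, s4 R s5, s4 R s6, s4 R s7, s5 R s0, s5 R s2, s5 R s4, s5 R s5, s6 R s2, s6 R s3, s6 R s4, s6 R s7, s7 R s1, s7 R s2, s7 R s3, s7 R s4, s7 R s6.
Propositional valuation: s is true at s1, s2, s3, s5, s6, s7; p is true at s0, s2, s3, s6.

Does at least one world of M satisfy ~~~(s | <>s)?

No

Let φ = ~~~(s | <>s). Evaluate φ at each world:
  s0 (successors {s2, s5}): φ is false.
  s1 (successors {s3, s4, s7}): φ is false.
  s2 (successors {s0, s3, s5, s6, s7}): φ is false.
  s3 (successors {s1, s2, s4, s6, s7}): φ is false.
  s4 (successors {s1, s3, s5, s6, s7}): φ is false.
  s5 (successors {s0, s2, s4, s5}): φ is false.
  s6 (successors {s2, s3, s4, s7}): φ is false.
  s7 (successors {s1, s2, s3, s4, s6}): φ is false.
For instance, at s0:
  At s0: ~~(s | <>s) is true, so ~~~(s | <>s) is false.
    At s0: ~(s | <>s) is false, so ~~(s | <>s) is true.
      At s0: s | <>s is true, so ~(s | <>s) is false.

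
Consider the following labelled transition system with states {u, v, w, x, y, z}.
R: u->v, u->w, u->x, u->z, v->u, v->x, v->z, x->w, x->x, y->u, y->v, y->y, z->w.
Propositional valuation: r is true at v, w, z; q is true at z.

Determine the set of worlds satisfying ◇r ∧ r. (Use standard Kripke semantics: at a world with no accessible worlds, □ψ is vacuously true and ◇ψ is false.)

v, z

Recall that ◇ψ holds at a world iff ψ holds at some accessible world.
Let φ = ◇r ∧ r. Evaluate φ at each world:
  u (successors {v, w, x, z}): φ is false.
  v (successors {u, x, z}): φ is true.
  w (successors ∅): φ is false.
  x (successors {w, x}): φ is false.
  y (successors {u, v, y}): φ is false.
  z (successors {w}): φ is true.
For instance, at y:
  At y: ◇r is true, r is false, so ◇r ∧ r is false.
    At y: ◇r requires r at some successor in {u, v, y}.
      r holds at v, so ◇r is true at y.
Satisfying worlds: {v, z}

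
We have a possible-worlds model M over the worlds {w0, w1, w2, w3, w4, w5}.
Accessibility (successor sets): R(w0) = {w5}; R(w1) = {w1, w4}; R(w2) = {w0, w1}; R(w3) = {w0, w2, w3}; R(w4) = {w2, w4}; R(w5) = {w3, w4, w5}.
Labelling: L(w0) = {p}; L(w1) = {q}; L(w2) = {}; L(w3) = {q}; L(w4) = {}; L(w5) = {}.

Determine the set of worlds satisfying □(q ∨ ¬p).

w0, w1, w4, w5

Let φ = □(q ∨ ¬p). Evaluate φ at each world:
  w0 (successors {w5}): φ is true.
  w1 (successors {w1, w4}): φ is true.
  w2 (successors {w0, w1}): φ is false.
  w3 (successors {w0, w2, w3}): φ is false.
  w4 (successors {w2, w4}): φ is true.
  w5 (successors {w3, w4, w5}): φ is true.
For instance, at w1:
  At w1: □(q ∨ ¬p) requires q ∨ ¬p at every successor {w1, w4}.
    At w1: q ∨ ¬p is true.
    At w4: q ∨ ¬p is true.
  So □(q ∨ ¬p) is true at w1.
Satisfying worlds: {w0, w1, w4, w5}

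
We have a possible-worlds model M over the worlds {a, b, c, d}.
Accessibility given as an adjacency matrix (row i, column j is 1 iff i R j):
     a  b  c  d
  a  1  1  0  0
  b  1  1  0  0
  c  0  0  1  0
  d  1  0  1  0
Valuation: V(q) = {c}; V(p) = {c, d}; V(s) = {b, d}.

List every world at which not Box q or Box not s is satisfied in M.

a, b, c, d

Recall that Box ψ holds at a world iff ψ holds at every accessible world, and Dia ψ holds iff ψ holds at some accessible world.
Let φ = not Box q or Box not s. Evaluate φ at each world:
  a (successors {a, b}): φ is true.
  b (successors {a, b}): φ is true.
  c (successors {c}): φ is true.
  d (successors {a, c}): φ is true.
For instance, at a:
  At a: not Box q is true, Box not s is false, so not Box q or Box not s is true.
    At a: Box q is false, so not Box q is true.
      At a: Box q requires q at every successor {a, b}.
        q fails at a, so Box q is false at a.
    At a: Box not s requires not s at every successor {a, b}.
      not s fails at b, so Box not s is false at a.
Satisfying worlds: {a, b, c, d}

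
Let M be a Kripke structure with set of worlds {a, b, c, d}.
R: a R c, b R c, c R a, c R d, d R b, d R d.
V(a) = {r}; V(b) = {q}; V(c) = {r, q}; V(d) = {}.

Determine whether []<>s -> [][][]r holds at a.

At a: []<>s is false, [][][]r is false, so []<>s -> [][][]r is true.
  At a: []<>s requires <>s at every successor {c}.
    <>s fails at c, so []<>s is false at a.
      At c: <>s requires s at some successor in {a, d}.
        At a: s is false.
        At d: s is false.
      So <>s is false at c.
  At a: [][][]r requires [][]r at every successor {c}.
    [][]r fails at c, so [][][]r is false at a.
      At c: [][]r requires []r at every successor {a, d}.
        []r fails at d, so [][]r is false at c.

Yes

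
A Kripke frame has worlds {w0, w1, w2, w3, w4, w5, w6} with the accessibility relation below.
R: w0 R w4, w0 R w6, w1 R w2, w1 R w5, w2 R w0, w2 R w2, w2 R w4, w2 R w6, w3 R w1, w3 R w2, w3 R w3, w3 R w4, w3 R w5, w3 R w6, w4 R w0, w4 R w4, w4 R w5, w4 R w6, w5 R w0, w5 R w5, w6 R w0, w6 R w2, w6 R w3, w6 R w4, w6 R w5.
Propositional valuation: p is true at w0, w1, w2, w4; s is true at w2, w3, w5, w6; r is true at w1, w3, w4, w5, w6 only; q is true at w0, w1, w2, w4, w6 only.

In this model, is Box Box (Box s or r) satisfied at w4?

No

Recall that Box ψ holds at a world iff ψ holds at every accessible world, and Dia ψ holds iff ψ holds at some accessible world.
At w4: Box Box (Box s or r) requires Box (Box s or r) at every successor {w0, w4, w5, w6}.
  Box (Box s or r) fails at w4, so Box Box (Box s or r) is false at w4.
    At w4: Box (Box s or r) requires Box s or r at every successor {w0, w4, w5, w6}.
      Box s or r fails at w0, so Box (Box s or r) is false at w4.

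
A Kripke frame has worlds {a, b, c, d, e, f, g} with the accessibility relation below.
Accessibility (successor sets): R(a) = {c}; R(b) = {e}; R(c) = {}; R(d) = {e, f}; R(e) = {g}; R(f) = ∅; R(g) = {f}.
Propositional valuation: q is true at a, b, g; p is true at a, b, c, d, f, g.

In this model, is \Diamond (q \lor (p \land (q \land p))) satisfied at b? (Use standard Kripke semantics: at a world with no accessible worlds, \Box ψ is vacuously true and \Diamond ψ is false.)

No

At b: \Diamond (q \lor (p \land (q \land p))) requires q \lor (p \land (q \land p)) at some successor in {e}.
  At e: q \lor (p \land (q \land p)) is false.
So \Diamond (q \lor (p \land (q \land p))) is false at b.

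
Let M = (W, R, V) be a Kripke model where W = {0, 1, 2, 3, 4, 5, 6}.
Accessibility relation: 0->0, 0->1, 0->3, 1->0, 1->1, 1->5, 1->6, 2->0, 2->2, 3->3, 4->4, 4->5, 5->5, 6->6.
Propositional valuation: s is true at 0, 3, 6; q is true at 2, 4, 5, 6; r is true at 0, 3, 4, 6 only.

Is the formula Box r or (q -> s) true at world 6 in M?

Yes

Recall that Box ψ holds at a world iff ψ holds at every accessible world, and Dia ψ holds iff ψ holds at some accessible world.
At 6: Box r is true, q -> s is true, so Box r or (q -> s) is true.
  At 6: Box r requires r at every successor {6}.
    At 6: r is true.
  So Box r is true at 6.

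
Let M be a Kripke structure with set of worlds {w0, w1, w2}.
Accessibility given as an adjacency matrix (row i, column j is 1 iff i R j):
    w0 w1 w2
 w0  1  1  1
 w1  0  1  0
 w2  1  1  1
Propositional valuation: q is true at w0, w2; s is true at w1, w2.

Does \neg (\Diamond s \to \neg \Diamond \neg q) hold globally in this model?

Yes

Let φ = \neg (\Diamond s \to \neg \Diamond \neg q). Evaluate φ at each world:
  w0 (successors {w0, w1, w2}): φ is true.
  w1 (successors {w1}): φ is true.
  w2 (successors {w0, w1, w2}): φ is true.
For instance, at w1:
  At w1: \Diamond s \to \neg \Diamond \neg q is false, so \neg (\Diamond s \to \neg \Diamond \neg q) is true.
    At w1: \Diamond s is true, \neg \Diamond \neg q is false, so \Diamond s \to \neg \Diamond \neg q is false.
      At w1: \Diamond s requires s at some successor in {w1}.
        s holds at w1, so \Diamond s is true at w1.
      At w1: \Diamond \neg q is true, so \neg \Diamond \neg q is false.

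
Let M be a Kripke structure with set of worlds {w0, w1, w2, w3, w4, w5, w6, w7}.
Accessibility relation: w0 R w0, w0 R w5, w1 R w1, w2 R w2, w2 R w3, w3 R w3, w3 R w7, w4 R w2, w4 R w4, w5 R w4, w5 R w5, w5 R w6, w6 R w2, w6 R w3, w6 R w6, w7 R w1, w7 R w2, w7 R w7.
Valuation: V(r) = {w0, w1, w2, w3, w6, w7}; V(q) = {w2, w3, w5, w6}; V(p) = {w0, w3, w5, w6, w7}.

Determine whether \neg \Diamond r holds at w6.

At w6: \Diamond r is true, so \neg \Diamond r is false.
  At w6: \Diamond r requires r at some successor in {w2, w3, w6}.
    r holds at w2, so \Diamond r is true at w6.

No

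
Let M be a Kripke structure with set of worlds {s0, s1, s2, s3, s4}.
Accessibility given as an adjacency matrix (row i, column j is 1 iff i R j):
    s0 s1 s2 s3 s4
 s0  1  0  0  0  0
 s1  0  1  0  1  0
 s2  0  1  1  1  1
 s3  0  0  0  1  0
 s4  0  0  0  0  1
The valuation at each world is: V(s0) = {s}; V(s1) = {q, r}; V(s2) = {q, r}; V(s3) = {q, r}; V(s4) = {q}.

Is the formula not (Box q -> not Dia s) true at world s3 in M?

At s3: Box q -> not Dia s is true, so not (Box q -> not Dia s) is false.
  At s3: Box q is true, not Dia s is true, so Box q -> not Dia s is true.
    At s3: Box q requires q at every successor {s3}.
      At s3: q is true.
    So Box q is true at s3.
    At s3: Dia s is false, so not Dia s is true.
      At s3: Dia s requires s at some successor in {s3}.
        At s3: s is false.
      So Dia s is false at s3.

No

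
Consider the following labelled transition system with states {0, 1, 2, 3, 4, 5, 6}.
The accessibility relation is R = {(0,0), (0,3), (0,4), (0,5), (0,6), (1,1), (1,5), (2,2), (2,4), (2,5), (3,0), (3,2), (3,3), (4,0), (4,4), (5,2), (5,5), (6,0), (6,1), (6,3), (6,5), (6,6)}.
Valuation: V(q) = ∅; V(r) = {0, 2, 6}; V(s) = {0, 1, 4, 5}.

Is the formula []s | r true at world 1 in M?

Yes

At 1: []s is true, r is false, so []s | r is true.
  At 1: []s requires s at every successor {1, 5}.
    At 1: s is true.
    At 5: s is true.
  So []s is true at 1.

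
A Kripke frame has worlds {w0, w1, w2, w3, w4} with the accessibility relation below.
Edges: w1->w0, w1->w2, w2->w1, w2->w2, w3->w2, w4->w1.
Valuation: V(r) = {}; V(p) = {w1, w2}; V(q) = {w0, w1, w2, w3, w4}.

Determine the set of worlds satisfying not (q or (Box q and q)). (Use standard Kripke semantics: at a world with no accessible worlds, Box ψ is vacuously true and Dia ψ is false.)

none

Let φ = not (q or (Box q and q)). Evaluate φ at each world:
  w0 (successors ∅): φ is false.
  w1 (successors {w0, w2}): φ is false.
  w2 (successors {w1, w2}): φ is false.
  w3 (successors {w2}): φ is false.
  w4 (successors {w1}): φ is false.
For instance, at w2:
  At w2: q or (Box q and q) is true, so not (q or (Box q and q)) is false.
    At w2: q is true, Box q and q is true, so q or (Box q and q) is true.
      At w2: Box q is true, q is true, so Box q and q is true.
Satisfying worlds: none.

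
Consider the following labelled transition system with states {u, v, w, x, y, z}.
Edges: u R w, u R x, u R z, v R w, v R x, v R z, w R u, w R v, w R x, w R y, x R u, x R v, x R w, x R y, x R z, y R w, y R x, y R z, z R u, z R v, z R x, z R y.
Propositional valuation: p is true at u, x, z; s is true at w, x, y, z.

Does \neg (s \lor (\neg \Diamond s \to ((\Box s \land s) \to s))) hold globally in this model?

No

Let φ = \neg (s \lor (\neg \Diamond s \to ((\Box s \land s) \to s))). Evaluate φ at each world:
  u (successors {w, x, z}): φ is false.
  v (successors {w, x, z}): φ is false.
  w (successors {u, v, x, y}): φ is false.
  x (successors {u, v, w, y, z}): φ is false.
  y (successors {w, x, z}): φ is false.
  z (successors {u, v, x, y}): φ is false.
Detail at u (counterexample):
  At u: s \lor (\neg \Diamond s \to ((\Box s \land s) \to s)) is true, so \neg (s \lor (\neg \Diamond s \to ((\Box s \land s) \to s))) is false.
    At u: s is false, \neg \Diamond s \to ((\Box s \land s) \to s) is true, so s \lor (\neg \Diamond s \to ((\Box s \land s) \to s)) is true.
      At u: \neg \Diamond s is false, (\Box s \land s) \to s is true, so \neg \Diamond s \to ((\Box s \land s) \to s) is true.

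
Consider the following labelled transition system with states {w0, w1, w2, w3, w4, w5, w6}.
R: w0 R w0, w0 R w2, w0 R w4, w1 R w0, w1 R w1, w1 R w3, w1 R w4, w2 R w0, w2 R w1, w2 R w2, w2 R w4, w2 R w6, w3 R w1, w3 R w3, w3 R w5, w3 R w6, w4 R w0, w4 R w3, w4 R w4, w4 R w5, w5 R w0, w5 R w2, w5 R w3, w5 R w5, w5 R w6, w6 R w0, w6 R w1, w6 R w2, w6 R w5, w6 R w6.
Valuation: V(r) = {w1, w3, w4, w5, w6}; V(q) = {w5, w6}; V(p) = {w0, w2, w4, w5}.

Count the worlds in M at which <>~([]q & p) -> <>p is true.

Let φ = <>~([]q & p) -> <>p. Evaluate φ at each world:
  w0 (successors {w0, w2, w4}): φ is true.
  w1 (successors {w0, w1, w3, w4}): φ is true.
  w2 (successors {w0, w1, w2, w4, w6}): φ is true.
  w3 (successors {w1, w3, w5, w6}): φ is true.
  w4 (successors {w0, w3, w4, w5}): φ is true.
  w5 (successors {w0, w2, w3, w5, w6}): φ is true.
  w6 (successors {w0, w1, w2, w5, w6}): φ is true.
For instance, at w6:
  At w6: <>~([]q & p) is true, <>p is true, so <>~([]q & p) -> <>p is true.
    At w6: <>~([]q & p) requires ~([]q & p) at some successor in {w0, w1, w2, w5, w6}.
      ~([]q & p) holds at w0, so <>~([]q & p) is true at w6.
    At w6: <>p requires p at some successor in {w0, w1, w2, w5, w6}.
      p holds at w0, so <>p is true at w6.
Satisfying worlds: {w0, w1, w2, w3, w4, w5, w6}

7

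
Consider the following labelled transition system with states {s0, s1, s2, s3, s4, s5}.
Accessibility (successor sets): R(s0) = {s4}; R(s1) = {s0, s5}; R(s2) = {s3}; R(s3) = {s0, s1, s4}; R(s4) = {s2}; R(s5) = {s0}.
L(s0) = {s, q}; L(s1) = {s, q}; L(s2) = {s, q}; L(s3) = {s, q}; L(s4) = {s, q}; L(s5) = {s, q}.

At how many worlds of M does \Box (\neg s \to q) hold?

Recall that \Box ψ holds at a world iff ψ holds at every accessible world, and \Diamond ψ holds iff ψ holds at some accessible world.
Let φ = \Box (\neg s \to q). Evaluate φ at each world:
  s0 (successors {s4}): φ is true.
  s1 (successors {s0, s5}): φ is true.
  s2 (successors {s3}): φ is true.
  s3 (successors {s0, s1, s4}): φ is true.
  s4 (successors {s2}): φ is true.
  s5 (successors {s0}): φ is true.
For instance, at s4:
  At s4: \Box (\neg s \to q) requires \neg s \to q at every successor {s2}.
    At s2: \neg s \to q is true.
  So \Box (\neg s \to q) is true at s4.
Satisfying worlds: {s0, s1, s2, s3, s4, s5}

6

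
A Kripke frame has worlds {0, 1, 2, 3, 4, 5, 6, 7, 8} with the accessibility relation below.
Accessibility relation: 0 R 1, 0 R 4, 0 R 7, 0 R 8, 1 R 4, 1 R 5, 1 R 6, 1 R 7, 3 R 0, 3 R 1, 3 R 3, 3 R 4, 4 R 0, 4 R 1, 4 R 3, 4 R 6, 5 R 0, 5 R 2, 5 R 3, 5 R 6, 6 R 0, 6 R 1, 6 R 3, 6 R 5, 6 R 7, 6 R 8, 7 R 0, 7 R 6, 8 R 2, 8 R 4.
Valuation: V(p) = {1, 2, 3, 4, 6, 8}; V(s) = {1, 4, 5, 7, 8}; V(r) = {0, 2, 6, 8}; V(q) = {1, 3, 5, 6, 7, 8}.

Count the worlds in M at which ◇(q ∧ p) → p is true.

Let φ = ◇(q ∧ p) → p. Evaluate φ at each world:
  0 (successors {1, 4, 7, 8}): φ is false.
  1 (successors {4, 5, 6, 7}): φ is true.
  2 (successors ∅): φ is true.
  3 (successors {0, 1, 3, 4}): φ is true.
  4 (successors {0, 1, 3, 6}): φ is true.
  5 (successors {0, 2, 3, 6}): φ is false.
  6 (successors {0, 1, 3, 5, 7, 8}): φ is true.
  7 (successors {0, 6}): φ is false.
  8 (successors {2, 4}): φ is true.
For instance, at 0:
  At 0: ◇(q ∧ p) is true, p is false, so ◇(q ∧ p) → p is false.
    At 0: ◇(q ∧ p) requires q ∧ p at some successor in {1, 4, 7, 8}.
      q ∧ p holds at 1, so ◇(q ∧ p) is true at 0.
Satisfying worlds: {1, 2, 3, 4, 6, 8}

6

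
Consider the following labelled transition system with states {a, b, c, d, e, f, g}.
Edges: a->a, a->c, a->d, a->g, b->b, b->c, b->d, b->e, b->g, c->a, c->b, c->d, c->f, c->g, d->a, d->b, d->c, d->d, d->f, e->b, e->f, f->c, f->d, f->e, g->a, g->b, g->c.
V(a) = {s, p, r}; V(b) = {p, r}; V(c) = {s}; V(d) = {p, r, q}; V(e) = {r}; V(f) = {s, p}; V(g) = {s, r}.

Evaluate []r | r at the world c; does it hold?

No

At c: []r is false, r is false, so []r | r is false.
  At c: []r requires r at every successor {a, b, d, f, g}.
    r fails at f, so []r is false at c.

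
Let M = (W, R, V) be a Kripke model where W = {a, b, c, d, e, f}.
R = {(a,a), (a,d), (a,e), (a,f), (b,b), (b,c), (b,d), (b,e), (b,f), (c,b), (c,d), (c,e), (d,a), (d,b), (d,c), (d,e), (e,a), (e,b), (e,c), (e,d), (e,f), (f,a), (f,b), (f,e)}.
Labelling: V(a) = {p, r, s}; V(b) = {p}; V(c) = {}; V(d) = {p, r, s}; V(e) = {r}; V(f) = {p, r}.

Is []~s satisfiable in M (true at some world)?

Let φ = []~s. Evaluate φ at each world:
  a (successors {a, d, e, f}): φ is false.
  b (successors {b, c, d, e, f}): φ is false.
  c (successors {b, d, e}): φ is false.
  d (successors {a, b, c, e}): φ is false.
  e (successors {a, b, c, d, f}): φ is false.
  f (successors {a, b, e}): φ is false.
For instance, at a:
  At a: []~s requires ~s at every successor {a, d, e, f}.
    ~s fails at a, so []~s is false at a.

No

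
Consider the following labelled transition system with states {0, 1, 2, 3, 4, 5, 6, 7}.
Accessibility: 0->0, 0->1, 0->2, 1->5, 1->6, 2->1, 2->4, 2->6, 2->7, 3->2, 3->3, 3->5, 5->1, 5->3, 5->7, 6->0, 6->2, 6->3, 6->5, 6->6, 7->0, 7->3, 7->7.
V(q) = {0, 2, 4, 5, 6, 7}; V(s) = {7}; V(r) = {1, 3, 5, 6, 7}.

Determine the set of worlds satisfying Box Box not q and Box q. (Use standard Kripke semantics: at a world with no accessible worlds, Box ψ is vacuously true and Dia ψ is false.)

4

Recall that Box ψ holds at a world iff ψ holds at every accessible world, and Dia ψ holds iff ψ holds at some accessible world.
Let φ = Box Box not q and Box q. Evaluate φ at each world:
  0 (successors {0, 1, 2}): φ is false.
  1 (successors {5, 6}): φ is false.
  2 (successors {1, 4, 6, 7}): φ is false.
  3 (successors {2, 3, 5}): φ is false.
  4 (successors ∅): φ is true.
  5 (successors {1, 3, 7}): φ is false.
  6 (successors {0, 2, 3, 5, 6}): φ is false.
  7 (successors {0, 3, 7}): φ is false.
For instance, at 3:
  At 3: Box Box not q is false, Box q is false, so Box Box not q and Box q is false.
    At 3: Box Box not q requires Box not q at every successor {2, 3, 5}.
      Box not q fails at 2, so Box Box not q is false at 3.
    At 3: Box q requires q at every successor {2, 3, 5}.
      q fails at 3, so Box q is false at 3.
Satisfying worlds: {4}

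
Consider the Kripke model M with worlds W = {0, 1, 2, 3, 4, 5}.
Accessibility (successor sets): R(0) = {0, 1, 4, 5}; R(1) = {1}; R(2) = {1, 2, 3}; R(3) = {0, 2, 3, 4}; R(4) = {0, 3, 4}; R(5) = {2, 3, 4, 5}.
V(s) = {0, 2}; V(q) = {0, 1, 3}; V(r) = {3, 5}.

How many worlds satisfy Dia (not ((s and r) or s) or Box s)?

6

Let φ = Dia (not ((s and r) or s) or Box s). Evaluate φ at each world:
  0 (successors {0, 1, 4, 5}): φ is true.
  1 (successors {1}): φ is true.
  2 (successors {1, 2, 3}): φ is true.
  3 (successors {0, 2, 3, 4}): φ is true.
  4 (successors {0, 3, 4}): φ is true.
  5 (successors {2, 3, 4, 5}): φ is true.
For instance, at 1:
  At 1: Dia (not ((s and r) or s) or Box s) requires not ((s and r) or s) or Box s at some successor in {1}.
    not ((s and r) or s) or Box s holds at 1, so Dia (not ((s and r) or s) or Box s) is true at 1.
      At 1: not ((s and r) or s) is true, Box s is false, so not ((s and r) or s) or Box s is true.
Satisfying worlds: {0, 1, 2, 3, 4, 5}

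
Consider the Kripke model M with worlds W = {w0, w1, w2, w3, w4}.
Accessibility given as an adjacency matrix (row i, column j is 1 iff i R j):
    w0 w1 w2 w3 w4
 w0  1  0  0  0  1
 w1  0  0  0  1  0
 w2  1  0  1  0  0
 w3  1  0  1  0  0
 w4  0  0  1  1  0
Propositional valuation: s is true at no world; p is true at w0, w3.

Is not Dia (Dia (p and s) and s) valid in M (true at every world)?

Let φ = not Dia (Dia (p and s) and s). Evaluate φ at each world:
  w0 (successors {w0, w4}): φ is true.
  w1 (successors {w3}): φ is true.
  w2 (successors {w0, w2}): φ is true.
  w3 (successors {w0, w2}): φ is true.
  w4 (successors {w2, w3}): φ is true.
For instance, at w0:
  At w0: Dia (Dia (p and s) and s) is false, so not Dia (Dia (p and s) and s) is true.
    At w0: Dia (Dia (p and s) and s) requires Dia (p and s) and s at some successor in {w0, w4}.
      At w0: Dia (p and s) and s is false.
      At w4: Dia (p and s) and s is false.
    So Dia (Dia (p and s) and s) is false at w0.

Yes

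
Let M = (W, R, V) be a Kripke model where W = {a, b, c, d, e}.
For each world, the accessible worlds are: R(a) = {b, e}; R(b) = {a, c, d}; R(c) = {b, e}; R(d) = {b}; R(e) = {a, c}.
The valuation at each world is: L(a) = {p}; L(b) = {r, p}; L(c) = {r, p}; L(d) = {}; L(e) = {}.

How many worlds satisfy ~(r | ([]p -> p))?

2

Let φ = ~(r | ([]p -> p)). Evaluate φ at each world:
  a (successors {b, e}): φ is false.
  b (successors {a, c, d}): φ is false.
  c (successors {b, e}): φ is false.
  d (successors {b}): φ is true.
  e (successors {a, c}): φ is true.
For instance, at b:
  At b: r | ([]p -> p) is true, so ~(r | ([]p -> p)) is false.
    At b: r is true, []p -> p is true, so r | ([]p -> p) is true.
      At b: []p is false, p is true, so []p -> p is true.
Satisfying worlds: {d, e}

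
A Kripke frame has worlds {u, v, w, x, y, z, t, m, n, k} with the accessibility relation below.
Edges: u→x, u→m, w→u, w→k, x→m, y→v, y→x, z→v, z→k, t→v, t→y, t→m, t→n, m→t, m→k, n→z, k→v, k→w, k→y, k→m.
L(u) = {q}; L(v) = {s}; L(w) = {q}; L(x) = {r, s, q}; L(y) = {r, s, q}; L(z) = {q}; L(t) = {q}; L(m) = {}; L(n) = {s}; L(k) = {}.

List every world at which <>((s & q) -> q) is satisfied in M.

Recall that <>ψ holds at a world iff ψ holds at some accessible world.
Let φ = <>((s & q) -> q). Evaluate φ at each world:
  u (successors {x, m}): φ is true.
  v (successors ∅): φ is false.
  w (successors {u, k}): φ is true.
  x (successors {m}): φ is true.
  y (successors {v, x}): φ is true.
  z (successors {v, k}): φ is true.
  t (successors {v, y, m, n}): φ is true.
  m (successors {t, k}): φ is true.
  n (successors {z}): φ is true.
  k (successors {v, w, y, m}): φ is true.
For instance, at n:
  At n: <>((s & q) -> q) requires (s & q) -> q at some successor in {z}.
    (s & q) -> q holds at z, so <>((s & q) -> q) is true at n.
Satisfying worlds: {u, w, x, y, z, t, m, n, k}

u, w, x, y, z, t, m, n, k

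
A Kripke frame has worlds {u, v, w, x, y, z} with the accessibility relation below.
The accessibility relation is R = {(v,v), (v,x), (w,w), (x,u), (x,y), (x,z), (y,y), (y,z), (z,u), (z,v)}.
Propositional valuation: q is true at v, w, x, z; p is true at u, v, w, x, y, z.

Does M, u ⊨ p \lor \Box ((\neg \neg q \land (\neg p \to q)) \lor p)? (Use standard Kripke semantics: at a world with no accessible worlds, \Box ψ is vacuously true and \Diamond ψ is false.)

Yes

Recall that \Box ψ holds at a world iff ψ holds at every accessible world, and \Diamond ψ holds iff ψ holds at some accessible world.
At u: p is true, \Box ((\neg \neg q \land (\neg p \to q)) \lor p) is true, so p \lor \Box ((\neg \neg q \land (\neg p \to q)) \lor p) is true.
  At u: no accessible worlds, so \Box ((\neg \neg q \land (\neg p \to q)) \lor p) holds vacuously.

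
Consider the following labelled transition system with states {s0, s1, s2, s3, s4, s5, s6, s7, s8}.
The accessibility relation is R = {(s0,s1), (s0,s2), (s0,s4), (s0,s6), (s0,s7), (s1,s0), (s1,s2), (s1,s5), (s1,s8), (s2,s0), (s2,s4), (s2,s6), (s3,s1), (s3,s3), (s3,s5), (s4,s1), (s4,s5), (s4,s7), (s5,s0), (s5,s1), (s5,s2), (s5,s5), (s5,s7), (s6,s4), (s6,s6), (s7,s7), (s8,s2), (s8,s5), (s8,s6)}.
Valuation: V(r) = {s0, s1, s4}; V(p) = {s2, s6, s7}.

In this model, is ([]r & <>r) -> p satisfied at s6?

Yes

At s6: []r & <>r is false, p is true, so ([]r & <>r) -> p is true.
  At s6: []r is false, <>r is true, so []r & <>r is false.
    At s6: []r requires r at every successor {s4, s6}.
      r fails at s6, so []r is false at s6.
    At s6: <>r requires r at some successor in {s4, s6}.
      r holds at s4, so <>r is true at s6.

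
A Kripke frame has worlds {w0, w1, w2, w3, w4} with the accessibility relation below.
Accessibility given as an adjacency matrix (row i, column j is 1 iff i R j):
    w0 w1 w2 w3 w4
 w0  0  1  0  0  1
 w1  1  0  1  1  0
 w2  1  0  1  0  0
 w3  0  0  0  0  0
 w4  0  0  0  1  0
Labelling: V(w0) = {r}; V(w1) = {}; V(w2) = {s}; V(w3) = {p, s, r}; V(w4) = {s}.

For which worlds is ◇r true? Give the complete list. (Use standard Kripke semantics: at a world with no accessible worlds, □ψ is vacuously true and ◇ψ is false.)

Recall that ◇ψ holds at a world iff ψ holds at some accessible world.
Let φ = ◇r. Evaluate φ at each world:
  w0 (successors {w1, w4}): φ is false.
  w1 (successors {w0, w2, w3}): φ is true.
  w2 (successors {w0, w2}): φ is true.
  w3 (successors ∅): φ is false.
  w4 (successors {w3}): φ is true.
For instance, at w4:
  At w4: ◇r requires r at some successor in {w3}.
    r holds at w3, so ◇r is true at w4.
Satisfying worlds: {w1, w2, w4}

w1, w2, w4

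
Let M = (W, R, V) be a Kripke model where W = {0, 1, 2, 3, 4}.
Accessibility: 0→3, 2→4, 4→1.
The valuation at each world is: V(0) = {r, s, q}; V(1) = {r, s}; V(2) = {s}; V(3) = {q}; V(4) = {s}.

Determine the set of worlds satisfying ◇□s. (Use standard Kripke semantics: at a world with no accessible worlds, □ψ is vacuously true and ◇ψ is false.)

Let φ = ◇□s. Evaluate φ at each world:
  0 (successors {3}): φ is true.
  1 (successors ∅): φ is false.
  2 (successors {4}): φ is true.
  3 (successors ∅): φ is false.
  4 (successors {1}): φ is true.
For instance, at 2:
  At 2: ◇□s requires □s at some successor in {4}.
    □s holds at 4, so ◇□s is true at 2.
      At 4: □s requires s at every successor {1}.
        At 1: s is true.
      So □s is true at 4.
Satisfying worlds: {0, 2, 4}

0, 2, 4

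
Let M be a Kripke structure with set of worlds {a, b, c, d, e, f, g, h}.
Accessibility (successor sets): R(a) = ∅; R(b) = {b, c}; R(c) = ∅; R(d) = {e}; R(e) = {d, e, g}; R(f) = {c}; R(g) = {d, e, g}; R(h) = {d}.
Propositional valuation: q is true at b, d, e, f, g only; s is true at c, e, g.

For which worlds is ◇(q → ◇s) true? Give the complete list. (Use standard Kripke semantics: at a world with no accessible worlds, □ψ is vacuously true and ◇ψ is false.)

b, d, e, f, g, h

Recall that ◇ψ holds at a world iff ψ holds at some accessible world.
Let φ = ◇(q → ◇s). Evaluate φ at each world:
  a (successors ∅): φ is false.
  b (successors {b, c}): φ is true.
  c (successors ∅): φ is false.
  d (successors {e}): φ is true.
  e (successors {d, e, g}): φ is true.
  f (successors {c}): φ is true.
  g (successors {d, e, g}): φ is true.
  h (successors {d}): φ is true.
For instance, at d:
  At d: ◇(q → ◇s) requires q → ◇s at some successor in {e}.
    q → ◇s holds at e, so ◇(q → ◇s) is true at d.
      At e: q is true, ◇s is true, so q → ◇s is true.
Satisfying worlds: {b, d, e, f, g, h}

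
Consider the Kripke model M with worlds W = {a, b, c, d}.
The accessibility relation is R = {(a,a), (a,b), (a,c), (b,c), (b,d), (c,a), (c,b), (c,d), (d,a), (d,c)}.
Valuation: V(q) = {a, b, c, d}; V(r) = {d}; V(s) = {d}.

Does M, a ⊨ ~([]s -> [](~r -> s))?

No

At a: []s -> [](~r -> s) is true, so ~([]s -> [](~r -> s)) is false.
  At a: []s is false, [](~r -> s) is false, so []s -> [](~r -> s) is true.
    At a: []s requires s at every successor {a, b, c}.
      s fails at a, so []s is false at a.
    At a: [](~r -> s) requires ~r -> s at every successor {a, b, c}.
      ~r -> s fails at a, so [](~r -> s) is false at a.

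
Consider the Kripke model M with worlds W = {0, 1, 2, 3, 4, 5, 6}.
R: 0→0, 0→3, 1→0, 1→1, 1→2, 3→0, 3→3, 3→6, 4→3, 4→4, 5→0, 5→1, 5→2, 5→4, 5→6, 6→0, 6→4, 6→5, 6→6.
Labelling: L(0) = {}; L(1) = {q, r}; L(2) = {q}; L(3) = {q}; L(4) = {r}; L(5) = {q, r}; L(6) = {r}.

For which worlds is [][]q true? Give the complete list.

Recall that []ψ holds at a world iff ψ holds at every accessible world, and <>ψ holds iff ψ holds at some accessible world.
Let φ = [][]q. Evaluate φ at each world:
  0 (successors {0, 3}): φ is false.
  1 (successors {0, 1, 2}): φ is false.
  2 (successors ∅): φ is true.
  3 (successors {0, 3, 6}): φ is false.
  4 (successors {3, 4}): φ is false.
  5 (successors {0, 1, 2, 4, 6}): φ is false.
  6 (successors {0, 4, 5, 6}): φ is false.
For instance, at 4:
  At 4: [][]q requires []q at every successor {3, 4}.
    []q fails at 3, so [][]q is false at 4.
      At 3: []q requires q at every successor {0, 3, 6}.
        q fails at 0, so []q is false at 3.
Satisfying worlds: {2}

2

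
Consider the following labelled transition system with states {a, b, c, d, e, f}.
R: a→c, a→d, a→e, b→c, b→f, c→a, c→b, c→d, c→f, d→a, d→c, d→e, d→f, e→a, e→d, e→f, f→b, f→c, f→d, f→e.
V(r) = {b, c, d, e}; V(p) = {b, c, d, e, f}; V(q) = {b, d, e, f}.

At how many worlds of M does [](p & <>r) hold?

3

Let φ = [](p & <>r). Evaluate φ at each world:
  a (successors {c, d, e}): φ is true.
  b (successors {c, f}): φ is true.
  c (successors {a, b, d, f}): φ is false.
  d (successors {a, c, e, f}): φ is false.
  e (successors {a, d, f}): φ is false.
  f (successors {b, c, d, e}): φ is true.
For instance, at a:
  At a: [](p & <>r) requires p & <>r at every successor {c, d, e}.
      At c: p is true, <>r is true, so p & <>r is true.
      At d: p is true, <>r is true, so p & <>r is true.
      At e: p is true, <>r is true, so p & <>r is true.
  So [](p & <>r) is true at a.
Satisfying worlds: {a, b, f}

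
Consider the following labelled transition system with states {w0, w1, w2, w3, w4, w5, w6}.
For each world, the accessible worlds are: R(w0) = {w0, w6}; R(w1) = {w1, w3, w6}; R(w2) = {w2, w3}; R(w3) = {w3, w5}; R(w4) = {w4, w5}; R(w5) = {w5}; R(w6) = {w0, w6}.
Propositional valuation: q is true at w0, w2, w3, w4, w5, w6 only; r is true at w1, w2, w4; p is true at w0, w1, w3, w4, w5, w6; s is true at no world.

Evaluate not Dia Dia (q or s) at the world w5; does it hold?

At w5: Dia Dia (q or s) is true, so not Dia Dia (q or s) is false.
  At w5: Dia Dia (q or s) requires Dia (q or s) at some successor in {w5}.
    Dia (q or s) holds at w5, so Dia Dia (q or s) is true at w5.
      At w5: Dia (q or s) requires q or s at some successor in {w5}.
        q or s holds at w5, so Dia (q or s) is true at w5.

No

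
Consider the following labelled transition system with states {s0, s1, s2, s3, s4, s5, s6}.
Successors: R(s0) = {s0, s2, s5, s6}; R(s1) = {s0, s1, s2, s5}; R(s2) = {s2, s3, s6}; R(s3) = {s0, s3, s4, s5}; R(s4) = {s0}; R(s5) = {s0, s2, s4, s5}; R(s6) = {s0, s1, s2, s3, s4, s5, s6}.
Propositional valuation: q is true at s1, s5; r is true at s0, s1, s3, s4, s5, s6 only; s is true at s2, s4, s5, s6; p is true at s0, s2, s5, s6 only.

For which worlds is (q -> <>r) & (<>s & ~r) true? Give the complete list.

s2

Let φ = (q -> <>r) & (<>s & ~r). Evaluate φ at each world:
  s0 (successors {s0, s2, s5, s6}): φ is false.
  s1 (successors {s0, s1, s2, s5}): φ is false.
  s2 (successors {s2, s3, s6}): φ is true.
  s3 (successors {s0, s3, s4, s5}): φ is false.
  s4 (successors {s0}): φ is false.
  s5 (successors {s0, s2, s4, s5}): φ is false.
  s6 (successors {s0, s1, s2, s3, s4, s5, s6}): φ is false.
For instance, at s1:
  At s1: q -> <>r is true, <>s & ~r is false, so (q -> <>r) & (<>s & ~r) is false.
    At s1: q is true, <>r is true, so q -> <>r is true.
      At s1: <>r requires r at some successor in {s0, s1, s2, s5}.
        r holds at s0, so <>r is true at s1.
    At s1: <>s is true, ~r is false, so <>s & ~r is false.
      At s1: <>s requires s at some successor in {s0, s1, s2, s5}.
        s holds at s2, so <>s is true at s1.
Satisfying worlds: {s2}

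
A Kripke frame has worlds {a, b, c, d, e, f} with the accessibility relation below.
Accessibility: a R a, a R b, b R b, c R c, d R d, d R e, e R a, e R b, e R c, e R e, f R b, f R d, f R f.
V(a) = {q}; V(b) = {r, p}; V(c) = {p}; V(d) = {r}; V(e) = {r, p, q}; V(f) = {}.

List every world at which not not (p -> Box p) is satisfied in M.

a, b, c, d, f

Recall that Box ψ holds at a world iff ψ holds at every accessible world, and Dia ψ holds iff ψ holds at some accessible world.
Let φ = not not (p -> Box p). Evaluate φ at each world:
  a (successors {a, b}): φ is true.
  b (successors {b}): φ is true.
  c (successors {c}): φ is true.
  d (successors {d, e}): φ is true.
  e (successors {a, b, c, e}): φ is false.
  f (successors {b, d, f}): φ is true.
For instance, at e:
  At e: not (p -> Box p) is true, so not not (p -> Box p) is false.
    At e: p -> Box p is false, so not (p -> Box p) is true.
      At e: p is true, Box p is false, so p -> Box p is false.
Satisfying worlds: {a, b, c, d, f}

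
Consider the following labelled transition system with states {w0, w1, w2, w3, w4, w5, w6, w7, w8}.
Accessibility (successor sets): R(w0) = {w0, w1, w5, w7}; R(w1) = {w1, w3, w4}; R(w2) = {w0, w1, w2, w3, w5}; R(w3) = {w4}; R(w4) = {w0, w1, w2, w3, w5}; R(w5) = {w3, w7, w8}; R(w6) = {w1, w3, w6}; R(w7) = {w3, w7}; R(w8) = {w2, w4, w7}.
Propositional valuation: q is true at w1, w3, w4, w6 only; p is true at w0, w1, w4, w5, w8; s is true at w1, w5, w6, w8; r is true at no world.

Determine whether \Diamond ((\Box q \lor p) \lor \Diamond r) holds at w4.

Yes

At w4: \Diamond ((\Box q \lor p) \lor \Diamond r) requires (\Box q \lor p) \lor \Diamond r at some successor in {w0, w1, w2, w3, w5}.
  (\Box q \lor p) \lor \Diamond r holds at w0, so \Diamond ((\Box q \lor p) \lor \Diamond r) is true at w4.
    At w0: \Box q \lor p is true, \Diamond r is false, so (\Box q \lor p) \lor \Diamond r is true.
      At w0: \Box q is false, p is true, so \Box q \lor p is true.
      At w0: \Diamond r requires r at some successor in {w0, w1, w5, w7}.
        At w0: r is false.
        At w1: r is false.
        At w5: r is false.
        At w7: r is false.
      So \Diamond r is false at w0.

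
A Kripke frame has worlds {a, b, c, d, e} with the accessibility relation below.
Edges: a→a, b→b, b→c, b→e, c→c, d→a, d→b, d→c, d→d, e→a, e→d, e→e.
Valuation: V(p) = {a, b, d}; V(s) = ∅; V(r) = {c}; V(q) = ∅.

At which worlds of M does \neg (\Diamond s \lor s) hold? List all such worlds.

a, b, c, d, e

Let φ = \neg (\Diamond s \lor s). Evaluate φ at each world:
  a (successors {a}): φ is true.
  b (successors {b, c, e}): φ is true.
  c (successors {c}): φ is true.
  d (successors {a, b, c, d}): φ is true.
  e (successors {a, d, e}): φ is true.
For instance, at b:
  At b: \Diamond s \lor s is false, so \neg (\Diamond s \lor s) is true.
    At b: \Diamond s is false, s is false, so \Diamond s \lor s is false.
      At b: \Diamond s requires s at some successor in {b, c, e}.
        At b: s is false.
        At c: s is false.
        At e: s is false.
      So \Diamond s is false at b.
Satisfying worlds: {a, b, c, d, e}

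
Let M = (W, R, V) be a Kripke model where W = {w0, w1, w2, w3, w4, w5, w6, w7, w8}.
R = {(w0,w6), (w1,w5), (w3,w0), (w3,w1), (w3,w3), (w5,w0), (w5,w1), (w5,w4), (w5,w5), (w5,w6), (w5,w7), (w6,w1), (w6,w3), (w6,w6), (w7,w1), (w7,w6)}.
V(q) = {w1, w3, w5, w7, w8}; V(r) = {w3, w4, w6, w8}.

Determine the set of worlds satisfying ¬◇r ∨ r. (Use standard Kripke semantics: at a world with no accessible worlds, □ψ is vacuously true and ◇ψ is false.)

w1, w2, w3, w4, w6, w8

Let φ = ¬◇r ∨ r. Evaluate φ at each world:
  w0 (successors {w6}): φ is false.
  w1 (successors {w5}): φ is true.
  w2 (successors ∅): φ is true.
  w3 (successors {w0, w1, w3}): φ is true.
  w4 (successors ∅): φ is true.
  w5 (successors {w0, w1, w4, w5, w6, w7}): φ is false.
  w6 (successors {w1, w3, w6}): φ is true.
  w7 (successors {w1, w6}): φ is false.
  w8 (successors ∅): φ is true.
For instance, at w5:
  At w5: ¬◇r is false, r is false, so ¬◇r ∨ r is false.
    At w5: ◇r is true, so ¬◇r is false.
      At w5: ◇r requires r at some successor in {w0, w1, w4, w5, w6, w7}.
        r holds at w4, so ◇r is true at w5.
Satisfying worlds: {w1, w2, w3, w4, w6, w8}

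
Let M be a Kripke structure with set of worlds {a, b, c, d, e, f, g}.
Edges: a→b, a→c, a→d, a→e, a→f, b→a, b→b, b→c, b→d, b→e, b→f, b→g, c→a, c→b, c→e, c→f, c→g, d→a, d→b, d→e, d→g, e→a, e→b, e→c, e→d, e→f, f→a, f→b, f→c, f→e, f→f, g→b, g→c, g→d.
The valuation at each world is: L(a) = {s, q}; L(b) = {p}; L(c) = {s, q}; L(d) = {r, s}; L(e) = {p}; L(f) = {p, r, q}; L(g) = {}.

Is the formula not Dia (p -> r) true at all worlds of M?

No

Let φ = not Dia (p -> r). Evaluate φ at each world:
  a (successors {b, c, d, e, f}): φ is false.
  b (successors {a, b, c, d, e, f, g}): φ is false.
  c (successors {a, b, e, f, g}): φ is false.
  d (successors {a, b, e, g}): φ is false.
  e (successors {a, b, c, d, f}): φ is false.
  f (successors {a, b, c, e, f}): φ is false.
  g (successors {b, c, d}): φ is false.
Detail at a (counterexample):
  At a: Dia (p -> r) is true, so not Dia (p -> r) is false.
    At a: Dia (p -> r) requires p -> r at some successor in {b, c, d, e, f}.
      p -> r holds at c, so Dia (p -> r) is true at a.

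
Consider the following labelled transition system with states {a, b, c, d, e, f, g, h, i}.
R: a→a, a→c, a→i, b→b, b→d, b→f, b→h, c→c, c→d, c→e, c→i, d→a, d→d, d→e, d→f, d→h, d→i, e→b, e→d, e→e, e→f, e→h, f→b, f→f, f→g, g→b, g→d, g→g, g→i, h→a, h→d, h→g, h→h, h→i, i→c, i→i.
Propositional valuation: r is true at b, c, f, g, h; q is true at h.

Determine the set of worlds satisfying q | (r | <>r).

Recall that <>ψ holds at a world iff ψ holds at some accessible world.
Let φ = q | (r | <>r). Evaluate φ at each world:
  a (successors {a, c, i}): φ is true.
  b (successors {b, d, f, h}): φ is true.
  c (successors {c, d, e, i}): φ is true.
  d (successors {a, d, e, f, h, i}): φ is true.
  e (successors {b, d, e, f, h}): φ is true.
  f (successors {b, f, g}): φ is true.
  g (successors {b, d, g, i}): φ is true.
  h (successors {a, d, g, h, i}): φ is true.
  i (successors {c, i}): φ is true.
For instance, at i:
  At i: q is false, r | <>r is true, so q | (r | <>r) is true.
    At i: r is false, <>r is true, so r | <>r is true.
      At i: <>r requires r at some successor in {c, i}.
        r holds at c, so <>r is true at i.
Satisfying worlds: {a, b, c, d, e, f, g, h, i}

a, b, c, d, e, f, g, h, i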